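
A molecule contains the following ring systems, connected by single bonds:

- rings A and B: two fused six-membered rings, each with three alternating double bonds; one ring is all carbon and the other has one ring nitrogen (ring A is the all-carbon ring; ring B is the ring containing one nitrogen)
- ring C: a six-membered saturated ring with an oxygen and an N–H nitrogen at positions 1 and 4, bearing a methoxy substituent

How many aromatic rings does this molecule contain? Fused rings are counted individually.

Rings A and B form a fused bicyclic system (with one nitrogen) with 10 sp² atoms and 10 π electrons from ring double bonds. 10 = 4(2)+2, so the system is aromatic and both rings count as aromatic (quinoline).
Ring C has only sp³ atoms, so it is not fully conjugated — not aromatic (morpholine).
Aromatic: A, B. Total: 2.

2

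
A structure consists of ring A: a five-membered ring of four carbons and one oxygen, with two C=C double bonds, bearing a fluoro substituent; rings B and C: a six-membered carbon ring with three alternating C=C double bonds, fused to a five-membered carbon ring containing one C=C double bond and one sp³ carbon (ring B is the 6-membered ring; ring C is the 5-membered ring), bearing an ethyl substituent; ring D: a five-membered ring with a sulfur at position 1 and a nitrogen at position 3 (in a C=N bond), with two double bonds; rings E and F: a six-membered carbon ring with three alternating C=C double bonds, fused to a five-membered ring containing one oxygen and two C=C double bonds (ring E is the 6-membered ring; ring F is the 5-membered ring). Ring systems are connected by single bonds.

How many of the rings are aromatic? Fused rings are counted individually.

Ring A is planar and fully conjugated; 2 ring double bonds (4 π electrons) plus a heteroatom lone pair (2) give 6 π electrons. 6 = 4(1)+2, so ring A is aromatic (furan).
Ring B has a continuous p-orbital overlap around the ring; 3 ring double bonds give 6 π electrons. 6 = 4(1)+2, so ring B is aromatic (benzene ring).
Ring C has one sp³ carbon, so it is not fully conjugated — not aromatic (cyclopentene ring).
Ring D has a continuous p-orbital overlap around the ring; 2 ring double bonds (4 π electrons) plus a heteroatom lone pair (2) give 6 π electrons. 6 = 4(1)+2, so ring D is aromatic (thiazole).
Rings E and F form a fused bicyclic system (with one oxygen) with 9 sp² atoms and 10 π electrons from ring double bonds plus a heteroatom lone pair. 10 = 4(2)+2, so the system is aromatic and both rings count as aromatic (benzofuran).
Aromatic: A, B, D, E, F. Total: 5.

5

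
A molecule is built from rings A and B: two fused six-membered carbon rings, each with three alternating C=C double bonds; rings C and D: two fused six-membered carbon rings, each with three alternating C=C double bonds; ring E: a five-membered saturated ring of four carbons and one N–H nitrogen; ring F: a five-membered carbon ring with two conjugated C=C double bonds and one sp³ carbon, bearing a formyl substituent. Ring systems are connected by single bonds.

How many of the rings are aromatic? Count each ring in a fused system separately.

Rings A and B form a fused bicyclic system with 10 sp² atoms and 10 π electrons from ring double bonds. 10 = 4(2)+2, so the system is aromatic and both rings count as aromatic (naphthalene).
Rings C and D form a fused bicyclic system with 10 sp² atoms and 10 π electrons from ring double bonds. 10 = 4(2)+2, so the system is aromatic and both rings count as aromatic (naphthalene).
Ring E has only sp³ atoms, so it is not fully conjugated — not aromatic (pyrrolidine).
Ring F has one sp³ carbon, so it is not fully conjugated — not aromatic (cyclopentadiene).
Aromatic: A, B, C, D. Total: 4.

4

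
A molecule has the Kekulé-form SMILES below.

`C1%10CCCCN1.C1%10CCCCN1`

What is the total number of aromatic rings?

The SMILES encodes a six-membered saturated ring of five carbons and one N–H nitrogen; a six-membered saturated ring of five carbons and one N–H nitrogen.
The 6-membered ring with one N–H has only sp³ atoms, so it is not fully conjugated — not aromatic (piperidine).
The second 6-membered ring with one N–H has only sp³ atoms, so it is not fully conjugated — not aromatic (piperidine).
None of the rings are aromatic. Total: 0.

0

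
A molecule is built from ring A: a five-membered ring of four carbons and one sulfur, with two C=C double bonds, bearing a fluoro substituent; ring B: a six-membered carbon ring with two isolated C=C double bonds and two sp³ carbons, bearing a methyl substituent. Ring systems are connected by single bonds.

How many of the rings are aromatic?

Ring A is planar and fully conjugated; 2 ring double bonds (4 π electrons) plus a heteroatom lone pair (2) give 6 π electrons. Since 6 = 4n+2 (n=1), ring A is aromatic (thiophene).
Ring B has two sp³ carbons, so it is not fully conjugated — not aromatic (1,4-cyclohexadiene).
Aromatic: A. Total: 1.

1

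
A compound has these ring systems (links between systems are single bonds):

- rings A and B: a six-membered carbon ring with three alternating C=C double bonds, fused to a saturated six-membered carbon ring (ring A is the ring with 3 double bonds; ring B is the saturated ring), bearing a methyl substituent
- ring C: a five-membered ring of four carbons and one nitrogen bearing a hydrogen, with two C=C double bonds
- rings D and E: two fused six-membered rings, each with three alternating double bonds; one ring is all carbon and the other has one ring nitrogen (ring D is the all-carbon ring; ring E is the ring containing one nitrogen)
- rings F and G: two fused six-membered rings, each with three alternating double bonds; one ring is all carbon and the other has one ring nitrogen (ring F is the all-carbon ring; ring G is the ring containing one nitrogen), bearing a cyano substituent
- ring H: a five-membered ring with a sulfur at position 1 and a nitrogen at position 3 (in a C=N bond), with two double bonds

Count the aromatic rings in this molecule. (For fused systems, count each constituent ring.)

7

Ring A is planar and fully conjugated; 3 ring double bonds give 6 π electrons. 6 = 4(1)+2, so ring A is aromatic (benzene ring).
Ring B has four sp³ carbons, so it is not fully conjugated — not aromatic (cyclohexane ring).
Ring C has a continuous p-orbital overlap around the ring; 2 ring double bonds (4 π electrons) plus a heteroatom lone pair (2) give 6 π electrons. That satisfies 4n+2 with n=1, so ring C is aromatic (pyrrole).
Rings D and E form a fused bicyclic system (with one nitrogen) with 10 sp² atoms and 10 π electrons from ring double bonds. 10 = 4(2)+2, so the system is aromatic and both rings count as aromatic (quinoline).
Rings F and G form a fused bicyclic system (with one nitrogen) with 10 sp² atoms and 10 π electrons from ring double bonds. 10 = 4(2)+2, so the system is aromatic and both rings count as aromatic (quinoline).
Ring H is fully conjugated (every ring atom contributes a p orbital); 2 ring double bonds (4 π electrons) plus a heteroatom lone pair (2) give 6 π electrons. That satisfies 4n+2 with n=1, so ring H is aromatic (thiazole).
Aromatic: A, C, D, E, F, G, H. Total: 7.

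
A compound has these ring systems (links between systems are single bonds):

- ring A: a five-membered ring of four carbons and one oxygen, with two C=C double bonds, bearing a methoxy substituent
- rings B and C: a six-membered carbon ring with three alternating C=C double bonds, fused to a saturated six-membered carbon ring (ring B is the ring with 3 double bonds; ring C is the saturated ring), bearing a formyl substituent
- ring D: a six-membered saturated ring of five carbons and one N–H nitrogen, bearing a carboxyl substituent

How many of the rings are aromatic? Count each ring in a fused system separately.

Ring A has a continuous p-orbital overlap around the ring; 2 ring double bonds (4 π electrons) plus a heteroatom lone pair (2) give 6 π electrons. Since 6 = 4n+2 (n=1), ring A is aromatic (furan).
Ring B is planar and fully conjugated; 3 ring double bonds give 6 π electrons. 6 = 4(1)+2, so ring B is aromatic (benzene ring).
Ring C has four sp³ carbons, so it is not fully conjugated — not aromatic (cyclohexane ring).
Ring D has only sp³ atoms, so it is not fully conjugated — not aromatic (piperidine).
Aromatic: A, B. Total: 2.

2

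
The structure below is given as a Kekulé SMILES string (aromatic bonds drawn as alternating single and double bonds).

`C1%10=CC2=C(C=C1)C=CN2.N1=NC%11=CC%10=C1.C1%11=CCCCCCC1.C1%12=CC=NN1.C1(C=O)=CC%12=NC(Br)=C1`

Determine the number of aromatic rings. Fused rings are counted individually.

5

The SMILES encodes a six-membered carbon ring with three alternating C=C double bonds, fused to a five-membered ring containing one N–H nitrogen and two C=C double bonds; a six-membered ring with two adjacent nitrogens and three alternating double bonds; an eight-membered carbon ring with one C=C double bond; a five-membered ring with two adjacent nitrogens (one bearing H, one in a double bond) and two double bonds; a six-membered ring of five carbons and one nitrogen with three alternating double bonds.
The fused 6/5-membered bicyclic (with one N–H) is a single π system with 9 sp² atoms and 10 π electrons from ring double bonds plus a heteroatom lone pair. 10 = 4(2)+2, so the system is aromatic and both rings count as aromatic (indole).
The 6-membered ring with two nitrogens (1,2) is planar and fully conjugated; 3 ring double bonds give 6 π electrons. 6 = 4(1)+2, so it is aromatic (pyridazine).
The 8-membered ring has six sp³ carbons, so it is not fully conjugated — not aromatic (cyclooctene).
The 5-membered ring with two adjacent nitrogens (one N–H, one =N–) has a continuous p-orbital overlap around the ring; 2 ring double bonds (4 π electrons) plus a heteroatom lone pair (2) give 6 π electrons. 6 = 4(1)+2, so it is aromatic (pyrazole).
The 6-membered ring with one nitrogen has a continuous p-orbital overlap around the ring; 3 ring double bonds give 6 π electrons. 6 = 4(1)+2, so it is aromatic (pyridine).
5 of the 6 rings are aromatic. Total: 5.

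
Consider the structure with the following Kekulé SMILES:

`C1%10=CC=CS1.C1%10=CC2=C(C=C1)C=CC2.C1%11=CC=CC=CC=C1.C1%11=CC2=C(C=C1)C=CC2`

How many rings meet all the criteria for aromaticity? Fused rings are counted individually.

3

The SMILES encodes a five-membered ring of four carbons and one sulfur, with two C=C double bonds; a six-membered carbon ring with three alternating C=C double bonds, fused to a five-membered carbon ring containing one C=C double bond and one sp³ carbon; an eight-membered carbon ring with four alternating C=C double bonds; a six-membered carbon ring with three alternating C=C double bonds, fused to a five-membered carbon ring containing one C=C double bond and one sp³ carbon.
The 5-membered ring with one sulfur has a continuous p-orbital overlap around the ring; 2 ring double bonds (4 π electrons) plus a heteroatom lone pair (2) give 6 π electrons. Since 6 = 4n+2 (n=1), it is aromatic (thiophene).
The 6-membered ring is fully conjugated (every ring atom contributes a p orbital); 3 ring double bonds give 6 π electrons. 6 = 4(1)+2, so it is aromatic (benzene ring).
The 5-membered ring has one sp³ carbon, so it is not fully conjugated — not aromatic (cyclopentene ring).
The 8-membered ring has only sp² ring atoms; a planar conformation would have a fully conjugated π system of 8 electrons. But 8 = 4(2), which is 4n not 4n+2, so it is not aromatic (cyclooctatetraene) — cyclooctatetraene distorts into a non-planar tub to avoid antiaromaticity.
The second 6-membered ring is planar and fully conjugated; 3 ring double bonds give 6 π electrons. Since 6 = 4n+2 (n=1), it is aromatic (benzene ring).
The second 5-membered ring has one sp³ carbon, so it is not fully conjugated — not aromatic (cyclopentene ring).
3 of the 6 rings are aromatic. Total: 3.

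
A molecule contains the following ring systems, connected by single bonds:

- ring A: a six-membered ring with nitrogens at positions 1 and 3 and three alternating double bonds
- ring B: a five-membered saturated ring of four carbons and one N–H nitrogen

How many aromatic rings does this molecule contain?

Ring A has a continuous p-orbital overlap around the ring; 3 ring double bonds give 6 π electrons. That satisfies 4n+2 with n=1, so ring A is aromatic (pyrimidine).
Ring B has only sp³ atoms, so it is not fully conjugated — not aromatic (pyrrolidine).
Aromatic: A. Total: 1.

1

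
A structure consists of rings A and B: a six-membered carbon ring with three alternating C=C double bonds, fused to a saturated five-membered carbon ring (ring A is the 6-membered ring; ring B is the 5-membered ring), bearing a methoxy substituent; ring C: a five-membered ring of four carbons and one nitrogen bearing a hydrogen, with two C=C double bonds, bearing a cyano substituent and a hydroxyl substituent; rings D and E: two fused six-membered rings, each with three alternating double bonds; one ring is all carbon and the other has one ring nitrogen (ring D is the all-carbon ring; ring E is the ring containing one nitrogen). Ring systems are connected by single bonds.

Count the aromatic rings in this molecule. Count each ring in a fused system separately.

Ring A has a continuous p-orbital overlap around the ring; 3 ring double bonds give 6 π electrons. That satisfies 4n+2 with n=1, so ring A is aromatic (benzene ring).
Ring B has three sp³ carbons, so it is not fully conjugated — not aromatic (cyclopentane ring).
Ring C has a continuous p-orbital overlap around the ring; 2 ring double bonds (4 π electrons) plus a heteroatom lone pair (2) give 6 π electrons. 6 = 4(1)+2, so ring C is aromatic (pyrrole).
Rings D and E form a fused bicyclic system (with one nitrogen) with 10 sp² atoms and 10 π electrons from ring double bonds. 10 = 4(2)+2, so the system is aromatic and both rings count as aromatic (quinoline).
Aromatic: A, C, D, E. Total: 4.

4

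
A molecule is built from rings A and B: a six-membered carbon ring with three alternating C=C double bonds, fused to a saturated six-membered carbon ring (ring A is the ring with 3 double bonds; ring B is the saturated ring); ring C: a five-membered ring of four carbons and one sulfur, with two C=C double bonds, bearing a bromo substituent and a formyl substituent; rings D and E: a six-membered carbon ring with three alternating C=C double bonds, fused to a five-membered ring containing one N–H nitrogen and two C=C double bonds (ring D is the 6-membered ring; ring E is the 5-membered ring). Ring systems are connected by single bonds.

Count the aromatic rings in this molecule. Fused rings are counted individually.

4

Ring A has a continuous p-orbital overlap around the ring; 3 ring double bonds give 6 π electrons. 6 = 4(1)+2, so ring A is aromatic (benzene ring).
Ring B has four sp³ carbons, so it is not fully conjugated — not aromatic (cyclohexane ring).
Ring C has a continuous p-orbital overlap around the ring; 2 ring double bonds (4 π electrons) plus a heteroatom lone pair (2) give 6 π electrons. Since 6 = 4n+2 (n=1), ring C is aromatic (thiophene).
Rings D and E form a fused bicyclic system (with one N–H) with 9 sp² atoms and 10 π electrons from ring double bonds plus a heteroatom lone pair. 10 = 4(2)+2, so the system is aromatic and both rings count as aromatic (indole).
Aromatic: A, C, D, E. Total: 4.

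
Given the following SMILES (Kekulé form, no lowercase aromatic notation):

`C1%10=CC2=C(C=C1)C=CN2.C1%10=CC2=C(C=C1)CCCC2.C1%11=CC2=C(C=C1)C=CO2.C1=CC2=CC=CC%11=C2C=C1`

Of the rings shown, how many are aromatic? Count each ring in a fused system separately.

The SMILES encodes a six-membered carbon ring with three alternating C=C double bonds, fused to a five-membered ring containing one N–H nitrogen and two C=C double bonds; a six-membered carbon ring with three alternating C=C double bonds, fused to a saturated six-membered carbon ring; a six-membered carbon ring with three alternating C=C double bonds, fused to a five-membered ring containing one oxygen and two C=C double bonds; two fused six-membered carbon rings, each with three alternating C=C double bonds.
The fused 6/5-membered bicyclic (with one N–H) is a single π system with 9 sp² atoms and 10 π electrons from ring double bonds plus a heteroatom lone pair. 10 = 4(2)+2, so the system is aromatic and both rings count as aromatic (indole).
The 6-membered ring is fully conjugated (every ring atom contributes a p orbital); 3 ring double bonds give 6 π electrons. That satisfies 4n+2 with n=1, so it is aromatic (benzene ring).
The second 6-membered ring has four sp³ carbons, so it is not fully conjugated — not aromatic (cyclohexane ring).
The fused 6/5-membered bicyclic (with one oxygen) is a single π system with 9 sp² atoms and 10 π electrons from ring double bonds plus a heteroatom lone pair. 10 = 4(2)+2, so the system is aromatic and both rings count as aromatic (benzofuran).
The fused 6/6-membered bicyclic is a single π system with 10 sp² atoms and 10 π electrons from ring double bonds. 10 = 4(2)+2, so the system is aromatic and both rings count as aromatic (naphthalene).
7 of the 8 rings are aromatic. Total: 7.

7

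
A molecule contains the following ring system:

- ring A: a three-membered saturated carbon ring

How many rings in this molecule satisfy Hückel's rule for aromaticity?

0

Ring A has only sp³ atoms, so it is not fully conjugated — not aromatic (cyclopropane).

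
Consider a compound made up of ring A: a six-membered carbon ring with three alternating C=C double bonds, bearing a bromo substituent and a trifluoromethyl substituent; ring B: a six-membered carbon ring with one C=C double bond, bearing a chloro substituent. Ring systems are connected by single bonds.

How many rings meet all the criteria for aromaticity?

Ring A is planar and fully conjugated; 3 ring double bonds give 6 π electrons. 6 = 4(1)+2, so ring A is aromatic (benzene).
Ring B has four sp³ carbons, so it is not fully conjugated — not aromatic (cyclohexene).
Aromatic: A. Total: 1.

1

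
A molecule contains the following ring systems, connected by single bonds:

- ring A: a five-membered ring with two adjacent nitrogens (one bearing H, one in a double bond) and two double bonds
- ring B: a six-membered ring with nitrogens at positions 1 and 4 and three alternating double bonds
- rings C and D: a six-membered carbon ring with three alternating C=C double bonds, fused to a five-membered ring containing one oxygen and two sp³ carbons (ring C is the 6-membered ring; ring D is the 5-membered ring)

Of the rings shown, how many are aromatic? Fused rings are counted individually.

3

Ring A is planar and fully conjugated; 2 ring double bonds (4 π electrons) plus a heteroatom lone pair (2) give 6 π electrons. Since 6 = 4n+2 (n=1), ring A is aromatic (pyrazole).
Ring B has a continuous p-orbital overlap around the ring; 3 ring double bonds give 6 π electrons. Since 6 = 4n+2 (n=1), ring B is aromatic (pyrazine).
Ring C has a continuous p-orbital overlap around the ring; 3 ring double bonds give 6 π electrons. That satisfies 4n+2 with n=1, so ring C is aromatic (benzene ring).
Ring D has two sp³ carbons, so it is not fully conjugated — not aromatic (oxolane ring).
Aromatic: A, B, C. Total: 3.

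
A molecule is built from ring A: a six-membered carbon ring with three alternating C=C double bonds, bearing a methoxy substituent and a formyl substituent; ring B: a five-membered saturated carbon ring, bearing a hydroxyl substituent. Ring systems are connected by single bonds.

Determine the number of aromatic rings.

1

Ring A has a continuous p-orbital overlap around the ring; 3 ring double bonds give 6 π electrons. Since 6 = 4n+2 (n=1), ring A is aromatic (benzene).
Ring B has only sp³ atoms, so it is not fully conjugated — not aromatic (cyclopentane).
Aromatic: A. Total: 1.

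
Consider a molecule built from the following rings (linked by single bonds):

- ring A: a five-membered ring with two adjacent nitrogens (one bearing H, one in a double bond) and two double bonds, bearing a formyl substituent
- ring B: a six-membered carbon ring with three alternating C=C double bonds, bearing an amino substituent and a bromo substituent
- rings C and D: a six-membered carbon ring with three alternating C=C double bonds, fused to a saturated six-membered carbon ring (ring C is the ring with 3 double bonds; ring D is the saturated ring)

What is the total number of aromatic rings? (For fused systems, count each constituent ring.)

3

Ring A is planar and fully conjugated; 2 ring double bonds (4 π electrons) plus a heteroatom lone pair (2) give 6 π electrons. 6 = 4(1)+2, so ring A is aromatic (pyrazole).
Ring B has a continuous p-orbital overlap around the ring; 3 ring double bonds give 6 π electrons. Since 6 = 4n+2 (n=1), ring B is aromatic (benzene).
Ring C is fully conjugated (every ring atom contributes a p orbital); 3 ring double bonds give 6 π electrons. That satisfies 4n+2 with n=1, so ring C is aromatic (benzene ring).
Ring D has four sp³ carbons, so it is not fully conjugated — not aromatic (cyclohexane ring).
Aromatic: A, B, C. Total: 3.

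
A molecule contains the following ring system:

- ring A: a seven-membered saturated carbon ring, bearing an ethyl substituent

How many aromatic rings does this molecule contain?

0

Ring A has only sp³ atoms, so it is not fully conjugated — not aromatic (cycloheptane).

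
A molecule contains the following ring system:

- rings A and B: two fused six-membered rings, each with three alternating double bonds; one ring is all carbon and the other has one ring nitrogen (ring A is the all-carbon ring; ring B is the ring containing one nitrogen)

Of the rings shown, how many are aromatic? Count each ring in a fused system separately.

Rings A and B form a fused bicyclic system (with one nitrogen) with 10 sp² atoms and 10 π electrons from ring double bonds. 10 = 4(2)+2, so the system is aromatic and both rings count as aromatic (quinoline).
Aromatic: A, B. Total: 2.

2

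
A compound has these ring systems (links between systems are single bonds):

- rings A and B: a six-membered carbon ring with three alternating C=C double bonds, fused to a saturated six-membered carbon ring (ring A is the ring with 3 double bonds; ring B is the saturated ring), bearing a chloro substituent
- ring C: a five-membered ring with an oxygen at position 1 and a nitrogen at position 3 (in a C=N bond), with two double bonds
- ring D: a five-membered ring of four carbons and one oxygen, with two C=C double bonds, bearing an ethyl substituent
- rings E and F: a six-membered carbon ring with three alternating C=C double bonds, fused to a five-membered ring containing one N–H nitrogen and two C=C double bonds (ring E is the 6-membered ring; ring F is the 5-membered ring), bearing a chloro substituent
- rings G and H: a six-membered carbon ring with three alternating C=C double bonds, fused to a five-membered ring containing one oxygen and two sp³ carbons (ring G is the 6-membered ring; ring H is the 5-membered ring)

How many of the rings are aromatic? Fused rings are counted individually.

Ring A is planar and fully conjugated; 3 ring double bonds give 6 π electrons. Since 6 = 4n+2 (n=1), ring A is aromatic (benzene ring).
Ring B has four sp³ carbons, so it is not fully conjugated — not aromatic (cyclohexane ring).
Ring C has a continuous p-orbital overlap around the ring; 2 ring double bonds (4 π electrons) plus a heteroatom lone pair (2) give 6 π electrons. That satisfies 4n+2 with n=1, so ring C is aromatic (oxazole).
Ring D is planar and fully conjugated; 2 ring double bonds (4 π electrons) plus a heteroatom lone pair (2) give 6 π electrons. Since 6 = 4n+2 (n=1), ring D is aromatic (furan).
Rings E and F form a fused bicyclic system (with one N–H) with 9 sp² atoms and 10 π electrons from ring double bonds plus a heteroatom lone pair. 10 = 4(2)+2, so the system is aromatic and both rings count as aromatic (indole).
Ring G is fully conjugated (every ring atom contributes a p orbital); 3 ring double bonds give 6 π electrons. Since 6 = 4n+2 (n=1), ring G is aromatic (benzene ring).
Ring H has two sp³ carbons, so it is not fully conjugated — not aromatic (oxolane ring).
Aromatic: A, C, D, E, F, G. Total: 6.

6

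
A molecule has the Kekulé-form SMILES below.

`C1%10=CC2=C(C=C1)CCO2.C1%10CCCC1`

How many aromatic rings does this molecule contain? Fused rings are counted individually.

The SMILES encodes a six-membered carbon ring with three alternating C=C double bonds, fused to a five-membered ring containing one oxygen and two sp³ carbons; a five-membered saturated carbon ring.
The 6-membered ring is planar and fully conjugated; 3 ring double bonds give 6 π electrons. Since 6 = 4n+2 (n=1), it is aromatic (benzene ring).
The 5-membered ring with one oxygen has two sp³ carbons, so it is not fully conjugated — not aromatic (oxolane ring).
The 5-membered ring has only sp³ atoms, so it is not fully conjugated — not aromatic (cyclopentane).
1 of the 3 rings is aromatic. Total: 1.

1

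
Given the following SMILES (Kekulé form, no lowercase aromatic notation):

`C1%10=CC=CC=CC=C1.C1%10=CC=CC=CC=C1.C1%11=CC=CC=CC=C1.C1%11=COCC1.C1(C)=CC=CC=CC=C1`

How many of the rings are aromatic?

The SMILES encodes an eight-membered carbon ring with four alternating C=C double bonds; an eight-membered carbon ring with four alternating C=C double bonds; an eight-membered carbon ring with four alternating C=C double bonds; a five-membered ring of four carbons and one oxygen, with one C=C double bond and two sp³ carbons; an eight-membered carbon ring with four alternating C=C double bonds.
The 8-membered ring has only sp² ring atoms; a planar conformation would have a fully conjugated π system of 8 electrons. But 8 = 4(2), which is 4n not 4n+2, so it is not aromatic (cyclooctatetraene) — cyclooctatetraene distorts into a non-planar tub to avoid antiaromaticity.
The second 8-membered ring has only sp² ring atoms; a planar conformation would have a fully conjugated π system of 8 electrons. But 8 = 4(2), which is 4n not 4n+2, so it is not aromatic (cyclooctatetraene) — cyclooctatetraene distorts into a non-planar tub to avoid antiaromaticity.
The third 8-membered ring has only sp² ring atoms; a planar conformation would have a fully conjugated π system of 8 electrons. But 8 = 4(2), which is 4n not 4n+2, so it is not aromatic (cyclooctatetraene) — cyclooctatetraene distorts into a non-planar tub to avoid antiaromaticity.
The 5-membered ring with one oxygen has two sp³ carbons, so it is not fully conjugated — not aromatic (2,3-dihydrofuran).
The fourth 8-membered ring has only sp² ring atoms; a planar conformation would have a fully conjugated π system of 8 electrons. But 8 = 4(2), which is 4n not 4n+2, so it is not aromatic (cyclooctatetraene) — cyclooctatetraene distorts into a non-planar tub to avoid antiaromaticity.
None of the rings are aromatic. Total: 0.

0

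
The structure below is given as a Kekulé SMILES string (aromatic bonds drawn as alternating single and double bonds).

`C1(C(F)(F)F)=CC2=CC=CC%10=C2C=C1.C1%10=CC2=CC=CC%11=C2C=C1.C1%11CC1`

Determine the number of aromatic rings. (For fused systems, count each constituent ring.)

4

The SMILES encodes two fused six-membered carbon rings, each with three alternating C=C double bonds; two fused six-membered carbon rings, each with three alternating C=C double bonds; a three-membered saturated carbon ring.
The fused 6/6-membered bicyclic is a single π system with 10 sp² atoms and 10 π electrons from ring double bonds. 10 = 4(2)+2, so the system is aromatic and both rings count as aromatic (naphthalene).
The fused 6/6-membered bicyclic is a single π system with 10 sp² atoms and 10 π electrons from ring double bonds. 10 = 4(2)+2, so the system is aromatic and both rings count as aromatic (naphthalene).
The 3-membered ring has only sp³ atoms, so it is not fully conjugated — not aromatic (cyclopropane).
4 of the 5 rings are aromatic. Total: 4.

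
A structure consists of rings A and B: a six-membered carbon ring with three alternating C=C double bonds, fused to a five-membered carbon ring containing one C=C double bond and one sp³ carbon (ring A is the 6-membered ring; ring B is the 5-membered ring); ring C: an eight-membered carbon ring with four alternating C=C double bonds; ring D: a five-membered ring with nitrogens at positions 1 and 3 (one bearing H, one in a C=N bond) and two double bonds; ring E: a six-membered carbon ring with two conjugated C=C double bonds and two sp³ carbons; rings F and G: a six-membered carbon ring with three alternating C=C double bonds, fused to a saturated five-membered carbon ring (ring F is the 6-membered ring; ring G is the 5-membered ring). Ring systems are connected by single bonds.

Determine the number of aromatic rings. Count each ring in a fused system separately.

Ring A has a continuous p-orbital overlap around the ring; 3 ring double bonds give 6 π electrons. 6 = 4(1)+2, so ring A is aromatic (benzene ring).
Ring B has one sp³ carbon, so it is not fully conjugated — not aromatic (cyclopentene ring).
Ring C has only sp² ring atoms; a planar conformation would have a fully conjugated π system of 8 electrons. But 8 = 4(2), which is 4n not 4n+2, so ring C is not aromatic (cyclooctatetraene) — cyclooctatetraene distorts into a non-planar tub to avoid antiaromaticity.
Ring D is planar and fully conjugated; 2 ring double bonds (4 π electrons) plus a heteroatom lone pair (2) give 6 π electrons. 6 = 4(1)+2, so ring D is aromatic (imidazole).
Ring E has two sp³ carbons, so it is not fully conjugated — not aromatic (1,3-cyclohexadiene).
Ring F is planar and fully conjugated; 3 ring double bonds give 6 π electrons. Since 6 = 4n+2 (n=1), ring F is aromatic (benzene ring).
Ring G has three sp³ carbons, so it is not fully conjugated — not aromatic (cyclopentane ring).
Aromatic: A, D, F. Total: 3.

3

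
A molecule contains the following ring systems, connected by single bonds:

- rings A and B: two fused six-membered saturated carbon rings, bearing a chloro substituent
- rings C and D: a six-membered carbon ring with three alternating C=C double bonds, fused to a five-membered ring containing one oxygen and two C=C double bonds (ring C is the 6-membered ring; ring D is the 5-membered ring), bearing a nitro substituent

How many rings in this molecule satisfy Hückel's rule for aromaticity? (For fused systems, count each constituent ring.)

Ring A has only sp³ atoms, so it is not fully conjugated — not aromatic (cyclohexane ring).
Ring B has only sp³ atoms, so it is not fully conjugated — not aromatic (cyclohexane ring).
Rings C and D form a fused bicyclic system (with one oxygen) with 9 sp² atoms and 10 π electrons from ring double bonds plus a heteroatom lone pair. 10 = 4(2)+2, so the system is aromatic and both rings count as aromatic (benzofuran).
Aromatic: C, D. Total: 2.

2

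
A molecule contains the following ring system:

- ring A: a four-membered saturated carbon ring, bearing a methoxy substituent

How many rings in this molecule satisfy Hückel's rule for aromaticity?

Ring A has only sp³ atoms, so it is not fully conjugated — not aromatic (cyclobutane).

0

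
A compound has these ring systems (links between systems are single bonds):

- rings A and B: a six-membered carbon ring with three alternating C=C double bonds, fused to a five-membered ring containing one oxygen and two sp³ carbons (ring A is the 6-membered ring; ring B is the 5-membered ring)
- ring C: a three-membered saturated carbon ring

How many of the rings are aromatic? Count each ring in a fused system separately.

Ring A is planar and fully conjugated; 3 ring double bonds give 6 π electrons. That satisfies 4n+2 with n=1, so ring A is aromatic (benzene ring).
Ring B has two sp³ carbons, so it is not fully conjugated — not aromatic (oxolane ring).
Ring C has only sp³ atoms, so it is not fully conjugated — not aromatic (cyclopropane).
Aromatic: A. Total: 1.

1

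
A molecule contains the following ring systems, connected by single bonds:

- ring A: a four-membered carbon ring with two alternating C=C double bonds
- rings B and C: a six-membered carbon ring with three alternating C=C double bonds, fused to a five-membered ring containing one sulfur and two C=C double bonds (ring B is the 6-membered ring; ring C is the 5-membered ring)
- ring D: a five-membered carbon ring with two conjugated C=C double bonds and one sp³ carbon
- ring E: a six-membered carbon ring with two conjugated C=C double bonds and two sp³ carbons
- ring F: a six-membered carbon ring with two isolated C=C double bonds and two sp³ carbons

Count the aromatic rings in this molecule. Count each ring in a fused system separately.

Ring A has only sp² ring atoms; a planar conformation would have a fully conjugated π system of 4 electrons. But 4 = 4(1), which is 4n not 4n+2, so ring A is not aromatic (cyclobutadiene) — cyclobutadiene is antiaromatic and distorts to a rectangle.
Rings B and C form a fused bicyclic system (with one sulfur) with 9 sp² atoms and 10 π electrons from ring double bonds plus a heteroatom lone pair. 10 = 4(2)+2, so the system is aromatic and both rings count as aromatic (benzothiophene).
Ring D has one sp³ carbon, so it is not fully conjugated — not aromatic (cyclopentadiene).
Ring E has two sp³ carbons, so it is not fully conjugated — not aromatic (1,3-cyclohexadiene).
Ring F has two sp³ carbons, so it is not fully conjugated — not aromatic (1,4-cyclohexadiene).
Aromatic: B, C. Total: 2.

2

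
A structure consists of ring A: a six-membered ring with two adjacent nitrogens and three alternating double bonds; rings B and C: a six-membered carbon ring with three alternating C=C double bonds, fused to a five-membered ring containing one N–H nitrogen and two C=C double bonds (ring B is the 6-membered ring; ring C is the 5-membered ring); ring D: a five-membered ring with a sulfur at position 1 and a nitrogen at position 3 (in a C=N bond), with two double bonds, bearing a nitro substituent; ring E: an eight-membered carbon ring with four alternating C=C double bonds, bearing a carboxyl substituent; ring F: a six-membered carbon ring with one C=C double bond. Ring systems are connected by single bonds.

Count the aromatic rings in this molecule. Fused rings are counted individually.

4

Ring A has a continuous p-orbital overlap around the ring; 3 ring double bonds give 6 π electrons. That satisfies 4n+2 with n=1, so ring A is aromatic (pyridazine).
Rings B and C form a fused bicyclic system (with one N–H) with 9 sp² atoms and 10 π electrons from ring double bonds plus a heteroatom lone pair. 10 = 4(2)+2, so the system is aromatic and both rings count as aromatic (indole).
Ring D is planar and fully conjugated; 2 ring double bonds (4 π electrons) plus a heteroatom lone pair (2) give 6 π electrons. Since 6 = 4n+2 (n=1), ring D is aromatic (thiazole).
Ring E has only sp² ring atoms; a planar conformation would have a fully conjugated π system of 8 electrons. But 8 = 4(2), which is 4n not 4n+2, so ring E is not aromatic (cyclooctatetraene) — cyclooctatetraene distorts into a non-planar tub to avoid antiaromaticity.
Ring F has four sp³ carbons, so it is not fully conjugated — not aromatic (cyclohexene).
Aromatic: A, B, C, D. Total: 4.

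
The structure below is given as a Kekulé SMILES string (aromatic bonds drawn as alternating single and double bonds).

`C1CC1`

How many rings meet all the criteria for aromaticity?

0

The SMILES encodes a three-membered saturated carbon ring.
The 3-membered ring has only sp³ atoms, so it is not fully conjugated — not aromatic (cyclopropane).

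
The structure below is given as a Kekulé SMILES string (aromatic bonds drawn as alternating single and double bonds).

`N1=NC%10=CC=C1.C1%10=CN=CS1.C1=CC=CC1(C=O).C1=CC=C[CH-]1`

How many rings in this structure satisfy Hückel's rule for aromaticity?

The SMILES encodes a six-membered ring with two adjacent nitrogens and three alternating double bonds; a five-membered ring with a sulfur at position 1 and a nitrogen at position 3 (in a C=N bond), with two double bonds; a five-membered carbon ring with two conjugated C=C double bonds and one sp³ carbon; a five-membered all-carbon ring bearing a negative charge on one carbon, with two C=C double bonds.
The 6-membered ring with two nitrogens (1,2) is fully conjugated (every ring atom contributes a p orbital); 3 ring double bonds give 6 π electrons. That satisfies 4n+2 with n=1, so it is aromatic (pyridazine).
The 5-membered ring with one sulfur and one =N– has a continuous p-orbital overlap around the ring; 2 ring double bonds (4 π electrons) plus a heteroatom lone pair (2) give 6 π electrons. Since 6 = 4n+2 (n=1), it is aromatic (thiazole).
The 5-membered ring has one sp³ carbon, so it is not fully conjugated — not aromatic (cyclopentadiene).
The second 5-membered ring is planar and fully conjugated; 2 ring double bonds (4 π electrons) plus the carbanion lone pair (2) give 6 π electrons. That satisfies 4n+2 with n=1, so it is aromatic (cyclopentadienyl anion).
3 of the 4 rings are aromatic. Total: 3.

3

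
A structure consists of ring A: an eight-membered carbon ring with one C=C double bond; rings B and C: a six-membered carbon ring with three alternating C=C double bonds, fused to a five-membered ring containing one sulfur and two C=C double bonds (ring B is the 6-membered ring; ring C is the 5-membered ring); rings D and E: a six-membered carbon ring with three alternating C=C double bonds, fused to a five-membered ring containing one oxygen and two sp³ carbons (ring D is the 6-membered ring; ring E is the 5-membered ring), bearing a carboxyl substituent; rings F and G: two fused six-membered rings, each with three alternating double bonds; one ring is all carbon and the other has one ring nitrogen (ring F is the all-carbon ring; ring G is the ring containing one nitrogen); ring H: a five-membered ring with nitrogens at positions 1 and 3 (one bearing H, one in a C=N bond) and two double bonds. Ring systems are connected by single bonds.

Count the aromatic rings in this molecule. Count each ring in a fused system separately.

6

Ring A has six sp³ carbons, so it is not fully conjugated — not aromatic (cyclooctene).
Rings B and C form a fused bicyclic system (with one sulfur) with 9 sp² atoms and 10 π electrons from ring double bonds plus a heteroatom lone pair. 10 = 4(2)+2, so the system is aromatic and both rings count as aromatic (benzothiophene).
Ring D is planar and fully conjugated; 3 ring double bonds give 6 π electrons. Since 6 = 4n+2 (n=1), ring D is aromatic (benzene ring).
Ring E has two sp³ carbons, so it is not fully conjugated — not aromatic (oxolane ring).
Rings F and G form a fused bicyclic system (with one nitrogen) with 10 sp² atoms and 10 π electrons from ring double bonds. 10 = 4(2)+2, so the system is aromatic and both rings count as aromatic (quinoline).
Ring H has a continuous p-orbital overlap around the ring; 2 ring double bonds (4 π electrons) plus a heteroatom lone pair (2) give 6 π electrons. That satisfies 4n+2 with n=1, so ring H is aromatic (imidazole).
Aromatic: B, C, D, F, G, H. Total: 6.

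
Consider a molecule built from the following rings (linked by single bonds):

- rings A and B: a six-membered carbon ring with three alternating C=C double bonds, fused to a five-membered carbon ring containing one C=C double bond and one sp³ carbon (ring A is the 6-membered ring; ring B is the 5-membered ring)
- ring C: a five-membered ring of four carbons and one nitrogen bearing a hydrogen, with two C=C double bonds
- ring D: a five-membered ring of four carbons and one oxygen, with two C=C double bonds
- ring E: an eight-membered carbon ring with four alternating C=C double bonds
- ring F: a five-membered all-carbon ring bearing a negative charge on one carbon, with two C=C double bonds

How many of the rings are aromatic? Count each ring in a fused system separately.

4

Ring A has a continuous p-orbital overlap around the ring; 3 ring double bonds give 6 π electrons. Since 6 = 4n+2 (n=1), ring A is aromatic (benzene ring).
Ring B has one sp³ carbon, so it is not fully conjugated — not aromatic (cyclopentene ring).
Ring C is planar and fully conjugated; 2 ring double bonds (4 π electrons) plus a heteroatom lone pair (2) give 6 π electrons. Since 6 = 4n+2 (n=1), ring C is aromatic (pyrrole).
Ring D is fully conjugated (every ring atom contributes a p orbital); 2 ring double bonds (4 π electrons) plus a heteroatom lone pair (2) give 6 π electrons. 6 = 4(1)+2, so ring D is aromatic (furan).
Ring E has only sp² ring atoms; a planar conformation would have a fully conjugated π system of 8 electrons. But 8 = 4(2), which is 4n not 4n+2, so ring E is not aromatic (cyclooctatetraene) — cyclooctatetraene distorts into a non-planar tub to avoid antiaromaticity.
Ring F is planar and fully conjugated; 2 ring double bonds (4 π electrons) plus the carbanion lone pair (2) give 6 π electrons. Since 6 = 4n+2 (n=1), ring F is aromatic (cyclopentadienyl anion).
Aromatic: A, C, D, F. Total: 4.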